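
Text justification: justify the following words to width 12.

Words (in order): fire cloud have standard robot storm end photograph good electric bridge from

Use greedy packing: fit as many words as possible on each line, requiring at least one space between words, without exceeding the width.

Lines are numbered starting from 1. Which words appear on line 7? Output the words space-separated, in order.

Line 1: ['fire', 'cloud'] (min_width=10, slack=2)
Line 2: ['have'] (min_width=4, slack=8)
Line 3: ['standard'] (min_width=8, slack=4)
Line 4: ['robot', 'storm'] (min_width=11, slack=1)
Line 5: ['end'] (min_width=3, slack=9)
Line 6: ['photograph'] (min_width=10, slack=2)
Line 7: ['good'] (min_width=4, slack=8)
Line 8: ['electric'] (min_width=8, slack=4)
Line 9: ['bridge', 'from'] (min_width=11, slack=1)

Answer: good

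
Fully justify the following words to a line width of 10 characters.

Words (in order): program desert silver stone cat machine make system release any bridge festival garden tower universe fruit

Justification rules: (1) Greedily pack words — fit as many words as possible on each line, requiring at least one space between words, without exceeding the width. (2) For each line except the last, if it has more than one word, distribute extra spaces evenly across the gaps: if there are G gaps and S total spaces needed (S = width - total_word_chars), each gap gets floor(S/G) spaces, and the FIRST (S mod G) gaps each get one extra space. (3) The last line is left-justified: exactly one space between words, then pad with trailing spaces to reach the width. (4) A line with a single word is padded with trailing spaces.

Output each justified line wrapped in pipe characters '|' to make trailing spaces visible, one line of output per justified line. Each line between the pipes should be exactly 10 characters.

Answer: |program   |
|desert    |
|silver    |
|stone  cat|
|machine   |
|make      |
|system    |
|release   |
|any bridge|
|festival  |
|garden    |
|tower     |
|universe  |
|fruit     |

Derivation:
Line 1: ['program'] (min_width=7, slack=3)
Line 2: ['desert'] (min_width=6, slack=4)
Line 3: ['silver'] (min_width=6, slack=4)
Line 4: ['stone', 'cat'] (min_width=9, slack=1)
Line 5: ['machine'] (min_width=7, slack=3)
Line 6: ['make'] (min_width=4, slack=6)
Line 7: ['system'] (min_width=6, slack=4)
Line 8: ['release'] (min_width=7, slack=3)
Line 9: ['any', 'bridge'] (min_width=10, slack=0)
Line 10: ['festival'] (min_width=8, slack=2)
Line 11: ['garden'] (min_width=6, slack=4)
Line 12: ['tower'] (min_width=5, slack=5)
Line 13: ['universe'] (min_width=8, slack=2)
Line 14: ['fruit'] (min_width=5, slack=5)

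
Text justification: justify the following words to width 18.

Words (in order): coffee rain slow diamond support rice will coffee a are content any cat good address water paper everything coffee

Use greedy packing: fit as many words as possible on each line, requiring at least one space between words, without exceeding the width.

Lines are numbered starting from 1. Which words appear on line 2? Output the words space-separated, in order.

Answer: diamond support

Derivation:
Line 1: ['coffee', 'rain', 'slow'] (min_width=16, slack=2)
Line 2: ['diamond', 'support'] (min_width=15, slack=3)
Line 3: ['rice', 'will', 'coffee', 'a'] (min_width=18, slack=0)
Line 4: ['are', 'content', 'any'] (min_width=15, slack=3)
Line 5: ['cat', 'good', 'address'] (min_width=16, slack=2)
Line 6: ['water', 'paper'] (min_width=11, slack=7)
Line 7: ['everything', 'coffee'] (min_width=17, slack=1)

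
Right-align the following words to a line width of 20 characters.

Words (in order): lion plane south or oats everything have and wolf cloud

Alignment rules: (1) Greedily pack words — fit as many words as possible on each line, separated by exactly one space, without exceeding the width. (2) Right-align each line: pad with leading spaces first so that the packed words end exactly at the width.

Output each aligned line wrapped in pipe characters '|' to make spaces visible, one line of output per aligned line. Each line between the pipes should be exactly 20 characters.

Line 1: ['lion', 'plane', 'south', 'or'] (min_width=19, slack=1)
Line 2: ['oats', 'everything', 'have'] (min_width=20, slack=0)
Line 3: ['and', 'wolf', 'cloud'] (min_width=14, slack=6)

Answer: | lion plane south or|
|oats everything have|
|      and wolf cloud|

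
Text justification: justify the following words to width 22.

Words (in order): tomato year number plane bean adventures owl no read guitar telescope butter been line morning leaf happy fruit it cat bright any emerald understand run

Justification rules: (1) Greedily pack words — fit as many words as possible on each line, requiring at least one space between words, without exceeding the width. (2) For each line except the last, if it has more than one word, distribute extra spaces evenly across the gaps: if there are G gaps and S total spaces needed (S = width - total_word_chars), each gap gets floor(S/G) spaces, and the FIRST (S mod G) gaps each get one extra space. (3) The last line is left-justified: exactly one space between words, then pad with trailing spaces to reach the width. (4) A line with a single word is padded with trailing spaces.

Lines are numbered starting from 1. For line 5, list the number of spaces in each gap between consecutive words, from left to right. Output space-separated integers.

Line 1: ['tomato', 'year', 'number'] (min_width=18, slack=4)
Line 2: ['plane', 'bean', 'adventures'] (min_width=21, slack=1)
Line 3: ['owl', 'no', 'read', 'guitar'] (min_width=18, slack=4)
Line 4: ['telescope', 'butter', 'been'] (min_width=21, slack=1)
Line 5: ['line', 'morning', 'leaf'] (min_width=17, slack=5)
Line 6: ['happy', 'fruit', 'it', 'cat'] (min_width=18, slack=4)
Line 7: ['bright', 'any', 'emerald'] (min_width=18, slack=4)
Line 8: ['understand', 'run'] (min_width=14, slack=8)

Answer: 4 3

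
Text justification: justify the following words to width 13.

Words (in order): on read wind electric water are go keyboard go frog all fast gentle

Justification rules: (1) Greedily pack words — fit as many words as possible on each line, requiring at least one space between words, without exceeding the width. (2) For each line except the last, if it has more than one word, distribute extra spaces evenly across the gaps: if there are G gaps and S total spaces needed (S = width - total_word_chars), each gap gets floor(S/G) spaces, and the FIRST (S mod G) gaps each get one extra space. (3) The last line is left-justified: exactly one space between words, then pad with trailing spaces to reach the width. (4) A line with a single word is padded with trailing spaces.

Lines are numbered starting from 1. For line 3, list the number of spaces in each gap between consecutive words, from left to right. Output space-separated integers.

Line 1: ['on', 'read', 'wind'] (min_width=12, slack=1)
Line 2: ['electric'] (min_width=8, slack=5)
Line 3: ['water', 'are', 'go'] (min_width=12, slack=1)
Line 4: ['keyboard', 'go'] (min_width=11, slack=2)
Line 5: ['frog', 'all', 'fast'] (min_width=13, slack=0)
Line 6: ['gentle'] (min_width=6, slack=7)

Answer: 2 1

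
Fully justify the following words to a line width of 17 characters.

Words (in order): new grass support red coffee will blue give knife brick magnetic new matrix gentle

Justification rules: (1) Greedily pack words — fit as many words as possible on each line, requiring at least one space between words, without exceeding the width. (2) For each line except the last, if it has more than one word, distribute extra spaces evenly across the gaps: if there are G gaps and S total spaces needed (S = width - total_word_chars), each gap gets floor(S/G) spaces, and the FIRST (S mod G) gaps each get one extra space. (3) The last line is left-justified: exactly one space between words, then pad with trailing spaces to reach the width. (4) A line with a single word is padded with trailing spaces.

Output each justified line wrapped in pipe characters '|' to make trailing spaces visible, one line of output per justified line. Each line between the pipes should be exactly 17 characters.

Line 1: ['new', 'grass', 'support'] (min_width=17, slack=0)
Line 2: ['red', 'coffee', 'will'] (min_width=15, slack=2)
Line 3: ['blue', 'give', 'knife'] (min_width=15, slack=2)
Line 4: ['brick', 'magnetic'] (min_width=14, slack=3)
Line 5: ['new', 'matrix', 'gentle'] (min_width=17, slack=0)

Answer: |new grass support|
|red  coffee  will|
|blue  give  knife|
|brick    magnetic|
|new matrix gentle|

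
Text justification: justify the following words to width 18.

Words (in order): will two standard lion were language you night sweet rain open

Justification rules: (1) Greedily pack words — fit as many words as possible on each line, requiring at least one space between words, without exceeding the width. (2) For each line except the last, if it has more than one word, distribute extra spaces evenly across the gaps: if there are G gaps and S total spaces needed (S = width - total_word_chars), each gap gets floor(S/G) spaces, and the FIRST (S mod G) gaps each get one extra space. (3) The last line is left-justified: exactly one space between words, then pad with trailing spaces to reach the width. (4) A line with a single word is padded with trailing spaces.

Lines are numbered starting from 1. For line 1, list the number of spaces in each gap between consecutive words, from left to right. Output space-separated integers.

Answer: 2 1

Derivation:
Line 1: ['will', 'two', 'standard'] (min_width=17, slack=1)
Line 2: ['lion', 'were', 'language'] (min_width=18, slack=0)
Line 3: ['you', 'night', 'sweet'] (min_width=15, slack=3)
Line 4: ['rain', 'open'] (min_width=9, slack=9)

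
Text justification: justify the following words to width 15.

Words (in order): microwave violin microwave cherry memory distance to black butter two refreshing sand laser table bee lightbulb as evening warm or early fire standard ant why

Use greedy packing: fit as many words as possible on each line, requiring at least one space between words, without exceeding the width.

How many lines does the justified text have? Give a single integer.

Line 1: ['microwave'] (min_width=9, slack=6)
Line 2: ['violin'] (min_width=6, slack=9)
Line 3: ['microwave'] (min_width=9, slack=6)
Line 4: ['cherry', 'memory'] (min_width=13, slack=2)
Line 5: ['distance', 'to'] (min_width=11, slack=4)
Line 6: ['black', 'butter'] (min_width=12, slack=3)
Line 7: ['two', 'refreshing'] (min_width=14, slack=1)
Line 8: ['sand', 'laser'] (min_width=10, slack=5)
Line 9: ['table', 'bee'] (min_width=9, slack=6)
Line 10: ['lightbulb', 'as'] (min_width=12, slack=3)
Line 11: ['evening', 'warm', 'or'] (min_width=15, slack=0)
Line 12: ['early', 'fire'] (min_width=10, slack=5)
Line 13: ['standard', 'ant'] (min_width=12, slack=3)
Line 14: ['why'] (min_width=3, slack=12)
Total lines: 14

Answer: 14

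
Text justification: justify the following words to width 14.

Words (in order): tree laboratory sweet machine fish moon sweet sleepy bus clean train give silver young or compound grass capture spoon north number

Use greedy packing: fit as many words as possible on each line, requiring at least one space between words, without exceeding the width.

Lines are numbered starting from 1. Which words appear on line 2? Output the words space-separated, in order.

Answer: laboratory

Derivation:
Line 1: ['tree'] (min_width=4, slack=10)
Line 2: ['laboratory'] (min_width=10, slack=4)
Line 3: ['sweet', 'machine'] (min_width=13, slack=1)
Line 4: ['fish', 'moon'] (min_width=9, slack=5)
Line 5: ['sweet', 'sleepy'] (min_width=12, slack=2)
Line 6: ['bus', 'clean'] (min_width=9, slack=5)
Line 7: ['train', 'give'] (min_width=10, slack=4)
Line 8: ['silver', 'young'] (min_width=12, slack=2)
Line 9: ['or', 'compound'] (min_width=11, slack=3)
Line 10: ['grass', 'capture'] (min_width=13, slack=1)
Line 11: ['spoon', 'north'] (min_width=11, slack=3)
Line 12: ['number'] (min_width=6, slack=8)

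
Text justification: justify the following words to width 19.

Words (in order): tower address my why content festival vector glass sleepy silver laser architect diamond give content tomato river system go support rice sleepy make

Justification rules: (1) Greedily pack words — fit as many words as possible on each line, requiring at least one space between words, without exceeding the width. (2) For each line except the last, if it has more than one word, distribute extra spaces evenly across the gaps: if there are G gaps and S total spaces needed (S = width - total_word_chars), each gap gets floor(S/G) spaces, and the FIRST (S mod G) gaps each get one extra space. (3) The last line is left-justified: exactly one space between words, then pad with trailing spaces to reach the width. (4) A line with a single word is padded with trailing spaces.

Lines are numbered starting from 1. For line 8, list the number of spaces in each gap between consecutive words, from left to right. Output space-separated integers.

Answer: 3 3

Derivation:
Line 1: ['tower', 'address', 'my'] (min_width=16, slack=3)
Line 2: ['why', 'content'] (min_width=11, slack=8)
Line 3: ['festival', 'vector'] (min_width=15, slack=4)
Line 4: ['glass', 'sleepy', 'silver'] (min_width=19, slack=0)
Line 5: ['laser', 'architect'] (min_width=15, slack=4)
Line 6: ['diamond', 'give'] (min_width=12, slack=7)
Line 7: ['content', 'tomato'] (min_width=14, slack=5)
Line 8: ['river', 'system', 'go'] (min_width=15, slack=4)
Line 9: ['support', 'rice', 'sleepy'] (min_width=19, slack=0)
Line 10: ['make'] (min_width=4, slack=15)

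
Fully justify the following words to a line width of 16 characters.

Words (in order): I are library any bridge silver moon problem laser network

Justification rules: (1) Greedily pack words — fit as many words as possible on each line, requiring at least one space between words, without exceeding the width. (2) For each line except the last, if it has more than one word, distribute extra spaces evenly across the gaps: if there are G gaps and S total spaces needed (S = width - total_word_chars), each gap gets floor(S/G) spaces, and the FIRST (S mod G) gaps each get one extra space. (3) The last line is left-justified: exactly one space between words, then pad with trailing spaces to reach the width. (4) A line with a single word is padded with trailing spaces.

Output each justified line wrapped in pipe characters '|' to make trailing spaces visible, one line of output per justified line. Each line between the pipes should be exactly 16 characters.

Line 1: ['I', 'are', 'library'] (min_width=13, slack=3)
Line 2: ['any', 'bridge'] (min_width=10, slack=6)
Line 3: ['silver', 'moon'] (min_width=11, slack=5)
Line 4: ['problem', 'laser'] (min_width=13, slack=3)
Line 5: ['network'] (min_width=7, slack=9)

Answer: |I   are  library|
|any       bridge|
|silver      moon|
|problem    laser|
|network         |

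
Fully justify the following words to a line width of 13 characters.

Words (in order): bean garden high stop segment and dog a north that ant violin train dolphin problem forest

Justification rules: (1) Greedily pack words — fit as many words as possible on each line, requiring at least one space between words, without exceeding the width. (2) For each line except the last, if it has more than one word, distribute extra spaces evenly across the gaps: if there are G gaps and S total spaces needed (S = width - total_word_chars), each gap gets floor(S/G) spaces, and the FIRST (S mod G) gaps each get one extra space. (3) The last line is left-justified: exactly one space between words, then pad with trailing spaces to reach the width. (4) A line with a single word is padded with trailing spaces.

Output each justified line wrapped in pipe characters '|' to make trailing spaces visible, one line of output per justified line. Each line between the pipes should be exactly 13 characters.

Line 1: ['bean', 'garden'] (min_width=11, slack=2)
Line 2: ['high', 'stop'] (min_width=9, slack=4)
Line 3: ['segment', 'and'] (min_width=11, slack=2)
Line 4: ['dog', 'a', 'north'] (min_width=11, slack=2)
Line 5: ['that', 'ant'] (min_width=8, slack=5)
Line 6: ['violin', 'train'] (min_width=12, slack=1)
Line 7: ['dolphin'] (min_width=7, slack=6)
Line 8: ['problem'] (min_width=7, slack=6)
Line 9: ['forest'] (min_width=6, slack=7)

Answer: |bean   garden|
|high     stop|
|segment   and|
|dog  a  north|
|that      ant|
|violin  train|
|dolphin      |
|problem      |
|forest       |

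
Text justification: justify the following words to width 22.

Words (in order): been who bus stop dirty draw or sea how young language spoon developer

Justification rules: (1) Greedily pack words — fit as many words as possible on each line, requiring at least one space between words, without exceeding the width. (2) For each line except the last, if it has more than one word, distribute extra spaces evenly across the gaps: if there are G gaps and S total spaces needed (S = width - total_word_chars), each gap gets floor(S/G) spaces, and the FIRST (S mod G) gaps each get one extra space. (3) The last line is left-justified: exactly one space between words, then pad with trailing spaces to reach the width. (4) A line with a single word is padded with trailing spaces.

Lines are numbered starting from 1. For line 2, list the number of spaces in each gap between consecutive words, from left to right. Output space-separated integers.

Line 1: ['been', 'who', 'bus', 'stop'] (min_width=17, slack=5)
Line 2: ['dirty', 'draw', 'or', 'sea', 'how'] (min_width=21, slack=1)
Line 3: ['young', 'language', 'spoon'] (min_width=20, slack=2)
Line 4: ['developer'] (min_width=9, slack=13)

Answer: 2 1 1 1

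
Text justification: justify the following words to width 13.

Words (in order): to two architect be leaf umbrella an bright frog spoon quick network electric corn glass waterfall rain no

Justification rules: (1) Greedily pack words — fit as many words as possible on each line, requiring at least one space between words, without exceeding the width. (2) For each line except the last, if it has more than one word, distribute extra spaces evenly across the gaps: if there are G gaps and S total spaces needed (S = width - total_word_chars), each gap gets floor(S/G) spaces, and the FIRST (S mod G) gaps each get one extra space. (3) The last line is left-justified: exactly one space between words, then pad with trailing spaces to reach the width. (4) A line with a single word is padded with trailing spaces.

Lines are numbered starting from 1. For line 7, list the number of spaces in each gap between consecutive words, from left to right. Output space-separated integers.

Line 1: ['to', 'two'] (min_width=6, slack=7)
Line 2: ['architect', 'be'] (min_width=12, slack=1)
Line 3: ['leaf', 'umbrella'] (min_width=13, slack=0)
Line 4: ['an', 'bright'] (min_width=9, slack=4)
Line 5: ['frog', 'spoon'] (min_width=10, slack=3)
Line 6: ['quick', 'network'] (min_width=13, slack=0)
Line 7: ['electric', 'corn'] (min_width=13, slack=0)
Line 8: ['glass'] (min_width=5, slack=8)
Line 9: ['waterfall'] (min_width=9, slack=4)
Line 10: ['rain', 'no'] (min_width=7, slack=6)

Answer: 1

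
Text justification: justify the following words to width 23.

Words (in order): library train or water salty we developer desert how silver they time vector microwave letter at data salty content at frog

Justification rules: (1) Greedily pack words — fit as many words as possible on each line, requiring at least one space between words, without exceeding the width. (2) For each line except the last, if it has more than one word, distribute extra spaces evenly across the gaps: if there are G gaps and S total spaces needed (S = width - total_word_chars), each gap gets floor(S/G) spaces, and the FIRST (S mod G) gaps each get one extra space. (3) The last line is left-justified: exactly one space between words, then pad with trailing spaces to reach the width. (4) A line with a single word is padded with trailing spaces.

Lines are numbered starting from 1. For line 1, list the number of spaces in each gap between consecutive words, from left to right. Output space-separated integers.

Answer: 2 1 1

Derivation:
Line 1: ['library', 'train', 'or', 'water'] (min_width=22, slack=1)
Line 2: ['salty', 'we', 'developer'] (min_width=18, slack=5)
Line 3: ['desert', 'how', 'silver', 'they'] (min_width=22, slack=1)
Line 4: ['time', 'vector', 'microwave'] (min_width=21, slack=2)
Line 5: ['letter', 'at', 'data', 'salty'] (min_width=20, slack=3)
Line 6: ['content', 'at', 'frog'] (min_width=15, slack=8)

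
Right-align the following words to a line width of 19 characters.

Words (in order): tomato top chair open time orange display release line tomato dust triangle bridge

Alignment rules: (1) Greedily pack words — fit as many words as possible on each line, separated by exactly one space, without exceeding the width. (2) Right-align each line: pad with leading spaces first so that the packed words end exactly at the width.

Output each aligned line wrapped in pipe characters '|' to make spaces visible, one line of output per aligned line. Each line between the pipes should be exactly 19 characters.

Answer: |   tomato top chair|
|   open time orange|
|    display release|
|   line tomato dust|
|    triangle bridge|

Derivation:
Line 1: ['tomato', 'top', 'chair'] (min_width=16, slack=3)
Line 2: ['open', 'time', 'orange'] (min_width=16, slack=3)
Line 3: ['display', 'release'] (min_width=15, slack=4)
Line 4: ['line', 'tomato', 'dust'] (min_width=16, slack=3)
Line 5: ['triangle', 'bridge'] (min_width=15, slack=4)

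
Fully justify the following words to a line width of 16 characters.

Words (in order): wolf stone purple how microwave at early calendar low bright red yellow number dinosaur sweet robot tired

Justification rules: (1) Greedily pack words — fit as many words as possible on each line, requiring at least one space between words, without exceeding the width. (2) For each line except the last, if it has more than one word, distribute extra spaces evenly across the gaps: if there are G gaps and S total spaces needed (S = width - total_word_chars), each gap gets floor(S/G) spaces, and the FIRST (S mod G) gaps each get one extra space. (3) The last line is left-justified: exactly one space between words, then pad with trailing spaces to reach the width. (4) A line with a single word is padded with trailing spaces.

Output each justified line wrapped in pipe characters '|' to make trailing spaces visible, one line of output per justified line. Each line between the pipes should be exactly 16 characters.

Line 1: ['wolf', 'stone'] (min_width=10, slack=6)
Line 2: ['purple', 'how'] (min_width=10, slack=6)
Line 3: ['microwave', 'at'] (min_width=12, slack=4)
Line 4: ['early', 'calendar'] (min_width=14, slack=2)
Line 5: ['low', 'bright', 'red'] (min_width=14, slack=2)
Line 6: ['yellow', 'number'] (min_width=13, slack=3)
Line 7: ['dinosaur', 'sweet'] (min_width=14, slack=2)
Line 8: ['robot', 'tired'] (min_width=11, slack=5)

Answer: |wolf       stone|
|purple       how|
|microwave     at|
|early   calendar|
|low  bright  red|
|yellow    number|
|dinosaur   sweet|
|robot tired     |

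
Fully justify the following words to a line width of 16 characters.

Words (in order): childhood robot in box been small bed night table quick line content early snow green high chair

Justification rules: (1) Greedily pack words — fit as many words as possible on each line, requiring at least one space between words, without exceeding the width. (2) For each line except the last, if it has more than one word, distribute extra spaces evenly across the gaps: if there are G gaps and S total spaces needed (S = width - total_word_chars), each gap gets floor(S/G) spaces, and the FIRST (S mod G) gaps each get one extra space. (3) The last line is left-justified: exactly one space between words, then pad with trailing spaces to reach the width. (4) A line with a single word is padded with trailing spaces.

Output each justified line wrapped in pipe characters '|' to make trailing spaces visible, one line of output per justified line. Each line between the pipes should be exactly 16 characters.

Line 1: ['childhood', 'robot'] (min_width=15, slack=1)
Line 2: ['in', 'box', 'been'] (min_width=11, slack=5)
Line 3: ['small', 'bed', 'night'] (min_width=15, slack=1)
Line 4: ['table', 'quick', 'line'] (min_width=16, slack=0)
Line 5: ['content', 'early'] (min_width=13, slack=3)
Line 6: ['snow', 'green', 'high'] (min_width=15, slack=1)
Line 7: ['chair'] (min_width=5, slack=11)

Answer: |childhood  robot|
|in    box   been|
|small  bed night|
|table quick line|
|content    early|
|snow  green high|
|chair           |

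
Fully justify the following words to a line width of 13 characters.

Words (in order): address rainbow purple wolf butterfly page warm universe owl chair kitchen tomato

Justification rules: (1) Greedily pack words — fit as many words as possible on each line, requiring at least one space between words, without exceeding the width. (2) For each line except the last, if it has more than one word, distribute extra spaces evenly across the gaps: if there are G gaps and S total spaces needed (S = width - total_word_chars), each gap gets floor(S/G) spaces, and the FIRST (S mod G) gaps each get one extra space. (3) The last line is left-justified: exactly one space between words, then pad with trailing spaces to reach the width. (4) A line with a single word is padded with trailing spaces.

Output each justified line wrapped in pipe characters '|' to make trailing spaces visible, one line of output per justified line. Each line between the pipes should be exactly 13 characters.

Line 1: ['address'] (min_width=7, slack=6)
Line 2: ['rainbow'] (min_width=7, slack=6)
Line 3: ['purple', 'wolf'] (min_width=11, slack=2)
Line 4: ['butterfly'] (min_width=9, slack=4)
Line 5: ['page', 'warm'] (min_width=9, slack=4)
Line 6: ['universe', 'owl'] (min_width=12, slack=1)
Line 7: ['chair', 'kitchen'] (min_width=13, slack=0)
Line 8: ['tomato'] (min_width=6, slack=7)

Answer: |address      |
|rainbow      |
|purple   wolf|
|butterfly    |
|page     warm|
|universe  owl|
|chair kitchen|
|tomato       |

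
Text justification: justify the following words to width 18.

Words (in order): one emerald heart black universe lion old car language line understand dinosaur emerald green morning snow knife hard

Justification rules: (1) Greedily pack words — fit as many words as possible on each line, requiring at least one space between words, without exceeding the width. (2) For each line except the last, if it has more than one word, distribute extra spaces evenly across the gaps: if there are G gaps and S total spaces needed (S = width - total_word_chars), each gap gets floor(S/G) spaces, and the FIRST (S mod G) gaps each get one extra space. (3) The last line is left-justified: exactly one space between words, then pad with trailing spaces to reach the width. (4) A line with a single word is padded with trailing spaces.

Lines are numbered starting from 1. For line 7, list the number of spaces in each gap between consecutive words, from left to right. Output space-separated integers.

Line 1: ['one', 'emerald', 'heart'] (min_width=17, slack=1)
Line 2: ['black', 'universe'] (min_width=14, slack=4)
Line 3: ['lion', 'old', 'car'] (min_width=12, slack=6)
Line 4: ['language', 'line'] (min_width=13, slack=5)
Line 5: ['understand'] (min_width=10, slack=8)
Line 6: ['dinosaur', 'emerald'] (min_width=16, slack=2)
Line 7: ['green', 'morning', 'snow'] (min_width=18, slack=0)
Line 8: ['knife', 'hard'] (min_width=10, slack=8)

Answer: 1 1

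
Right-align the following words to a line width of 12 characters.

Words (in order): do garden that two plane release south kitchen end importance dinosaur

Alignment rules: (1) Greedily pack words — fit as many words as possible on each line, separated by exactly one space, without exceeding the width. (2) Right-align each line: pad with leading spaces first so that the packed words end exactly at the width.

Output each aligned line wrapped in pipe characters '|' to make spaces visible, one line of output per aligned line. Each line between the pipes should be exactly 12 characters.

Answer: |   do garden|
|    that two|
|       plane|
|     release|
|       south|
| kitchen end|
|  importance|
|    dinosaur|

Derivation:
Line 1: ['do', 'garden'] (min_width=9, slack=3)
Line 2: ['that', 'two'] (min_width=8, slack=4)
Line 3: ['plane'] (min_width=5, slack=7)
Line 4: ['release'] (min_width=7, slack=5)
Line 5: ['south'] (min_width=5, slack=7)
Line 6: ['kitchen', 'end'] (min_width=11, slack=1)
Line 7: ['importance'] (min_width=10, slack=2)
Line 8: ['dinosaur'] (min_width=8, slack=4)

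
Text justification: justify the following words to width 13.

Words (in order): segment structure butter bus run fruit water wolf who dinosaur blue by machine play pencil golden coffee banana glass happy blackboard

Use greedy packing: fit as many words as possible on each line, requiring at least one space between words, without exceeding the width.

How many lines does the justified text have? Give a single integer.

Answer: 12

Derivation:
Line 1: ['segment'] (min_width=7, slack=6)
Line 2: ['structure'] (min_width=9, slack=4)
Line 3: ['butter', 'bus'] (min_width=10, slack=3)
Line 4: ['run', 'fruit'] (min_width=9, slack=4)
Line 5: ['water', 'wolf'] (min_width=10, slack=3)
Line 6: ['who', 'dinosaur'] (min_width=12, slack=1)
Line 7: ['blue', 'by'] (min_width=7, slack=6)
Line 8: ['machine', 'play'] (min_width=12, slack=1)
Line 9: ['pencil', 'golden'] (min_width=13, slack=0)
Line 10: ['coffee', 'banana'] (min_width=13, slack=0)
Line 11: ['glass', 'happy'] (min_width=11, slack=2)
Line 12: ['blackboard'] (min_width=10, slack=3)
Total lines: 12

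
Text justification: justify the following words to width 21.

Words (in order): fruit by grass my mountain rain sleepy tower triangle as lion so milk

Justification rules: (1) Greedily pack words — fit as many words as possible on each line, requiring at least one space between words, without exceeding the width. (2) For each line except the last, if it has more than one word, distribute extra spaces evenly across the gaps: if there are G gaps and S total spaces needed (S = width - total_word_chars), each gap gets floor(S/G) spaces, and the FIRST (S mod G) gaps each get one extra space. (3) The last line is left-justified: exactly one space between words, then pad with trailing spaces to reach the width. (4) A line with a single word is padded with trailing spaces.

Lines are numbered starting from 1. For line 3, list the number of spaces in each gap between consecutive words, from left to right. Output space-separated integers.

Answer: 3 3

Derivation:
Line 1: ['fruit', 'by', 'grass', 'my'] (min_width=17, slack=4)
Line 2: ['mountain', 'rain', 'sleepy'] (min_width=20, slack=1)
Line 3: ['tower', 'triangle', 'as'] (min_width=17, slack=4)
Line 4: ['lion', 'so', 'milk'] (min_width=12, slack=9)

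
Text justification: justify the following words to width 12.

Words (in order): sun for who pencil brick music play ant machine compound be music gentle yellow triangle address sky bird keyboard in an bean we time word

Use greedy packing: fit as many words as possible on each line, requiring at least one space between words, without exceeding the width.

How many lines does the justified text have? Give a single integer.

Line 1: ['sun', 'for', 'who'] (min_width=11, slack=1)
Line 2: ['pencil', 'brick'] (min_width=12, slack=0)
Line 3: ['music', 'play'] (min_width=10, slack=2)
Line 4: ['ant', 'machine'] (min_width=11, slack=1)
Line 5: ['compound', 'be'] (min_width=11, slack=1)
Line 6: ['music', 'gentle'] (min_width=12, slack=0)
Line 7: ['yellow'] (min_width=6, slack=6)
Line 8: ['triangle'] (min_width=8, slack=4)
Line 9: ['address', 'sky'] (min_width=11, slack=1)
Line 10: ['bird'] (min_width=4, slack=8)
Line 11: ['keyboard', 'in'] (min_width=11, slack=1)
Line 12: ['an', 'bean', 'we'] (min_width=10, slack=2)
Line 13: ['time', 'word'] (min_width=9, slack=3)
Total lines: 13

Answer: 13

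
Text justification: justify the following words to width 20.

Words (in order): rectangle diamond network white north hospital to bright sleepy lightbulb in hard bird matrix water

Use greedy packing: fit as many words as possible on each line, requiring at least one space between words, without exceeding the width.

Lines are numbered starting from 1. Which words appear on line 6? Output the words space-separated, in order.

Line 1: ['rectangle', 'diamond'] (min_width=17, slack=3)
Line 2: ['network', 'white', 'north'] (min_width=19, slack=1)
Line 3: ['hospital', 'to', 'bright'] (min_width=18, slack=2)
Line 4: ['sleepy', 'lightbulb', 'in'] (min_width=19, slack=1)
Line 5: ['hard', 'bird', 'matrix'] (min_width=16, slack=4)
Line 6: ['water'] (min_width=5, slack=15)

Answer: water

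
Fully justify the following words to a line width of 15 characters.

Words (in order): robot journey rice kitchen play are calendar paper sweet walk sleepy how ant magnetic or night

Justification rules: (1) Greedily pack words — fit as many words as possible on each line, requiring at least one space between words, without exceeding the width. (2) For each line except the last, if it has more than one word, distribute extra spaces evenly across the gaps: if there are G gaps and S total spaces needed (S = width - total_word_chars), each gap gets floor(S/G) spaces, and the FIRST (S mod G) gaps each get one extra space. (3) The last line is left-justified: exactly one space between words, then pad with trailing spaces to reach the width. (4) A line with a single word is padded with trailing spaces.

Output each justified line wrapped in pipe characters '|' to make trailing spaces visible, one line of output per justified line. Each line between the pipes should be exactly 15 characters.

Line 1: ['robot', 'journey'] (min_width=13, slack=2)
Line 2: ['rice', 'kitchen'] (min_width=12, slack=3)
Line 3: ['play', 'are'] (min_width=8, slack=7)
Line 4: ['calendar', 'paper'] (min_width=14, slack=1)
Line 5: ['sweet', 'walk'] (min_width=10, slack=5)
Line 6: ['sleepy', 'how', 'ant'] (min_width=14, slack=1)
Line 7: ['magnetic', 'or'] (min_width=11, slack=4)
Line 8: ['night'] (min_width=5, slack=10)

Answer: |robot   journey|
|rice    kitchen|
|play        are|
|calendar  paper|
|sweet      walk|
|sleepy  how ant|
|magnetic     or|
|night          |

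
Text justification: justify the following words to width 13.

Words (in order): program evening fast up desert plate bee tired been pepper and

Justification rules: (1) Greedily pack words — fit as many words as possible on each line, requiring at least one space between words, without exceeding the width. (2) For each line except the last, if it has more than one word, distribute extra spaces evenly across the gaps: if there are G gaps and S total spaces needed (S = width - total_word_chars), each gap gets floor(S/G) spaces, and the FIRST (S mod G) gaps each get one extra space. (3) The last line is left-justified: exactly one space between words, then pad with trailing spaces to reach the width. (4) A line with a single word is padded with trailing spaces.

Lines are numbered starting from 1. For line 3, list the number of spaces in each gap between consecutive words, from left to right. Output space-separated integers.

Line 1: ['program'] (min_width=7, slack=6)
Line 2: ['evening', 'fast'] (min_width=12, slack=1)
Line 3: ['up', 'desert'] (min_width=9, slack=4)
Line 4: ['plate', 'bee'] (min_width=9, slack=4)
Line 5: ['tired', 'been'] (min_width=10, slack=3)
Line 6: ['pepper', 'and'] (min_width=10, slack=3)

Answer: 5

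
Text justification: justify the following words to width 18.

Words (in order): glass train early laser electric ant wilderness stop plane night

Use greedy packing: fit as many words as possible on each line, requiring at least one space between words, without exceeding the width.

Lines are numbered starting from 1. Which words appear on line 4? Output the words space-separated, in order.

Line 1: ['glass', 'train', 'early'] (min_width=17, slack=1)
Line 2: ['laser', 'electric', 'ant'] (min_width=18, slack=0)
Line 3: ['wilderness', 'stop'] (min_width=15, slack=3)
Line 4: ['plane', 'night'] (min_width=11, slack=7)

Answer: plane night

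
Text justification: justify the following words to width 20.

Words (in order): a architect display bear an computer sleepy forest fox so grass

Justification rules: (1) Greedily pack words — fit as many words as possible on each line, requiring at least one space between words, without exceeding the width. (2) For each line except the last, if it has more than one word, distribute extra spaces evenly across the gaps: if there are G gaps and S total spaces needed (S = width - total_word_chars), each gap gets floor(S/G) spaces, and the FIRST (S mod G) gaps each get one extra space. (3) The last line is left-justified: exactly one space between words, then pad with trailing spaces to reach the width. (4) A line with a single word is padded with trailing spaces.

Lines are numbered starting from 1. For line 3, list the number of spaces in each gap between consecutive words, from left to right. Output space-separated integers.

Answer: 1 1 1

Derivation:
Line 1: ['a', 'architect', 'display'] (min_width=19, slack=1)
Line 2: ['bear', 'an', 'computer'] (min_width=16, slack=4)
Line 3: ['sleepy', 'forest', 'fox', 'so'] (min_width=20, slack=0)
Line 4: ['grass'] (min_width=5, slack=15)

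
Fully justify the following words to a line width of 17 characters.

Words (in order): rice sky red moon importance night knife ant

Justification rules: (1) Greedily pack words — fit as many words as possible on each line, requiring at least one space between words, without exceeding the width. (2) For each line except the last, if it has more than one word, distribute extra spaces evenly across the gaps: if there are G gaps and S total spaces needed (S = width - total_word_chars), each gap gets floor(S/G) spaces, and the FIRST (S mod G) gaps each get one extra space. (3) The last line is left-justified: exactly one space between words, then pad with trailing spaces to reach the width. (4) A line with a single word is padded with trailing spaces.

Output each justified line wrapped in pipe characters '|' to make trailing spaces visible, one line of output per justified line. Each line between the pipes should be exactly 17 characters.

Answer: |rice sky red moon|
|importance  night|
|knife ant        |

Derivation:
Line 1: ['rice', 'sky', 'red', 'moon'] (min_width=17, slack=0)
Line 2: ['importance', 'night'] (min_width=16, slack=1)
Line 3: ['knife', 'ant'] (min_width=9, slack=8)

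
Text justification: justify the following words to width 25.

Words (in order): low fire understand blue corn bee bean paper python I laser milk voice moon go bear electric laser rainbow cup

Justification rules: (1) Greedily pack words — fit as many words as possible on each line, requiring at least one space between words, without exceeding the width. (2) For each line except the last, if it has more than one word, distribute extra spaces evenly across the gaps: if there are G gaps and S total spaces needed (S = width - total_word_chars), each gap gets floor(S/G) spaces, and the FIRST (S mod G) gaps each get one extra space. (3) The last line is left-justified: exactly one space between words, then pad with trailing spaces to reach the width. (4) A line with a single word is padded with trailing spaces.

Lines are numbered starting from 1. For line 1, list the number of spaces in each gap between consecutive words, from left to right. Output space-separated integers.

Line 1: ['low', 'fire', 'understand', 'blue'] (min_width=24, slack=1)
Line 2: ['corn', 'bee', 'bean', 'paper'] (min_width=19, slack=6)
Line 3: ['python', 'I', 'laser', 'milk', 'voice'] (min_width=25, slack=0)
Line 4: ['moon', 'go', 'bear', 'electric'] (min_width=21, slack=4)
Line 5: ['laser', 'rainbow', 'cup'] (min_width=17, slack=8)

Answer: 2 1 1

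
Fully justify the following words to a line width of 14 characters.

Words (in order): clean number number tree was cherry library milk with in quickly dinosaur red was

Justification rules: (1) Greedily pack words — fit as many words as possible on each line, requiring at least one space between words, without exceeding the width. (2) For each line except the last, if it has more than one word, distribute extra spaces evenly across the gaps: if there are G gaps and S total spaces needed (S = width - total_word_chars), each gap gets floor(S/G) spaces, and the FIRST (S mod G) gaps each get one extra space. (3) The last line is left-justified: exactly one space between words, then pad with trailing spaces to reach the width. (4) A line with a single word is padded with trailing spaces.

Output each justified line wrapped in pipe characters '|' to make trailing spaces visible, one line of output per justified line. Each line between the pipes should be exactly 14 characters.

Line 1: ['clean', 'number'] (min_width=12, slack=2)
Line 2: ['number', 'tree'] (min_width=11, slack=3)
Line 3: ['was', 'cherry'] (min_width=10, slack=4)
Line 4: ['library', 'milk'] (min_width=12, slack=2)
Line 5: ['with', 'in'] (min_width=7, slack=7)
Line 6: ['quickly'] (min_width=7, slack=7)
Line 7: ['dinosaur', 'red'] (min_width=12, slack=2)
Line 8: ['was'] (min_width=3, slack=11)

Answer: |clean   number|
|number    tree|
|was     cherry|
|library   milk|
|with        in|
|quickly       |
|dinosaur   red|
|was           |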